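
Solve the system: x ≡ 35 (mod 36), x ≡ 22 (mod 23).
827

Using Chinese Remainder Theorem:
M = 36 × 23 = 828
M1 = 23, M2 = 36
y1 = 23^(-1) mod 36 = 11
y2 = 36^(-1) mod 23 = 16
x = (35×23×11 + 22×36×16) mod 828 = 827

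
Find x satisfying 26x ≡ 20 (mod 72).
x ≡ 34 (mod 36)

gcd(26, 72) = 2, which divides 20, so solutions exist.
Divide through by 2: 13x ≡ 10 (mod 36).
Find 13^(-1) mod 36 by the extended Euclidean algorithm:
36 = 2 × 13 + 10  ⟹  10 = (1)·36 + (-2)·13
13 = 1 × 10 + 3  ⟹  3 = (-1)·36 + (3)·13
10 = 3 × 3 + 1  ⟹  1 = (4)·36 + (-11)·13
So (-11)·13 ≡ 1 (mod 36), i.e. 13^(-1) ≡ -11 ≡ 25 (mod 36).
x ≡ 25 × 10 = 250 ≡ 34 (mod 36).
Check: 26 × 34 = 884 ≡ 20 (mod 72).
x ≡ 34 (mod 36), giving 2 solutions mod 72.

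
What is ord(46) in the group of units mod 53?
13

53 is prime, so ord(46) divides φ(53) = 52.
Divisors of 52: 1, 2, 4, 13, 26, 52.
Repeated squaring: 46^1 ≡ 46, 46^2 ≡ 49, 46^4 ≡ 16, 46^8 ≡ 44, 46^16 ≡ 28, 46^32 ≡ 42 (mod 53).
Test 46^d mod 53 for each divisor d in increasing order:
46^1 ≡ 46
46^2 ≡ 49
46^4 ≡ 16
46^13 = 46^8·46^4·46^1 ≡ 1  ← first divisor giving 1
The order is 13.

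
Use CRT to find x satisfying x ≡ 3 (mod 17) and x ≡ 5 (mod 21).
173

Using Chinese Remainder Theorem:
M = 17 × 21 = 357
M1 = 21, M2 = 17
y1 = 21^(-1) mod 17 = 13
y2 = 17^(-1) mod 21 = 5
x = (3×21×13 + 5×17×5) mod 357 = 173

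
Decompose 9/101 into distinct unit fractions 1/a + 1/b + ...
1/12 + 1/174 + 1/35148

Greedy algorithm:
9/101: ceiling(101/9) = 12, use 1/12
7/1212: ceiling(1212/7) = 174, use 1/174
1/35148: ceiling(35148/1) = 35148, use 1/35148
Result: 9/101 = 1/12 + 1/174 + 1/35148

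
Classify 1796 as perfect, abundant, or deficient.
deficient

Proper divisors of 1796: sum = 1 + 2 + 4 + 449 + 898 = 1354
Since 1354 < 1796, 1796 is deficient.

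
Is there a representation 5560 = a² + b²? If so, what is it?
Not possible

Factorization: 5560 = 2^3 × 5 × 139
By Fermat: n is sum of two squares iff every prime p ≡ 3 (mod 4) appears to even power.
Prime(s) ≡ 3 (mod 4) with odd exponent: [(139, 1)]
Therefore 5560 cannot be expressed as a² + b².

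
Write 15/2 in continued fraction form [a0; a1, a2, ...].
[7; 2]

Euclidean algorithm steps:
15 = 7 × 2 + 1
2 = 2 × 1 + 0
Continued fraction: [7; 2]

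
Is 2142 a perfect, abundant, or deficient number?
abundant

Proper divisors of 2142: sum = 1 + 2 + 3 + 6 + 7 + 9 + 14 + 17 + ... + 306 + 357 + 714 + 1071 (23 divisors) = 3474
Since 3474 > 2142, 2142 is abundant.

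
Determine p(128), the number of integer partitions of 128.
4351078600

p(n) counts ways to write n as a sum of positive integers (order ignored).
Euler's pentagonal recurrence: p(k) = p(k-1) + p(k-2) - p(k-5) - p(k-7) + p(k-12) + p(k-15) - ... (offsets j(3j∓1)/2, signs ++--, p(0)=1, p(<0)=0).
DP table for k = 0..127: p(0)=1, p(1)=1, p(2)=2, p(3)=3, p(4)=5, p(5)=7, p(6)=11, p(7)=15, p(8)=22, p(9)=30, p(10)=42, p(11)=56, p(12)=77, p(13)=101, p(14)=135, p(15)=176, p(16)=231, p(17)=297, p(18)=385, p(19)=490, p(20)=627, p(21)=792, p(22)=1002, p(23)=1255, p(24)=1575, p(25)=1958, p(26)=2436, p(27)=3010, p(28)=3718, p(29)=4565, p(30)=5604, p(31)=6842, p(32)=8349, p(33)=10143, p(34)=12310, p(35)=14883, p(36)=17977, p(37)=21637, p(38)=26015, p(39)=31185, p(40)=37338, p(41)=44583, p(42)=53174, p(43)=63261, p(44)=75175, p(45)=89134, p(46)=105558, p(47)=124754, p(48)=147273, p(49)=173525, p(50)=204226, p(51)=239943, p(52)=281589, p(53)=329931, p(54)=386155, p(55)=451276, p(56)=526823, p(57)=614154, p(58)=715220, p(59)=831820, p(60)=966467, p(61)=1121505, p(62)=1300156, p(63)=1505499, p(64)=1741630, p(65)=2012558, p(66)=2323520, p(67)=2679689, p(68)=3087735, p(69)=3554345, p(70)=4087968, p(71)=4697205, p(72)=5392783, p(73)=6185689, p(74)=7089500, p(75)=8118264, p(76)=9289091, p(77)=10619863, p(78)=12132164, p(79)=13848650, p(80)=15796476, p(81)=18004327, p(82)=20506255, p(83)=23338469, p(84)=26543660, p(85)=30167357, p(86)=34262962, p(87)=38887673, p(88)=44108109, p(89)=49995925, p(90)=56634173, p(91)=64112359, p(92)=72533807, p(93)=82010177, p(94)=92669720, p(95)=104651419, p(96)=118114304, p(97)=133230930, p(98)=150198136, p(99)=169229875, p(100)=190569292, p(101)=214481126, p(102)=241265379, p(103)=271248950, p(104)=304801365, p(105)=342325709, p(106)=384276336, p(107)=431149389, p(108)=483502844, p(109)=541946240, p(110)=607163746, p(111)=679903203, p(112)=761002156, p(113)=851376628, p(114)=952050665, p(115)=1064144451, p(116)=1188908248, p(117)=1327710076, p(118)=1482074143, p(119)=1653668665, p(120)=1844349560, p(121)=2056148051, p(122)=2291320912, p(123)=2552338241, p(124)=2841940500, p(125)=3163127352, p(126)=3519222692, p(127)=3913864295.
Final step: p(128) = p(127) + p(126) - p(123) - p(121) + p(116) + p(113) - p(106) - p(102) + p(93) + p(88) - p(77) - p(71) + p(58) + p(51) - p(36) - p(28) + p(11) + p(2)
= 3913864295 + 3519222692 - 2552338241 - 2056148051 + 1188908248 + 851376628 - 384276336 - 241265379 + 82010177 + 44108109 - 10619863 - 4697205 + 715220 + 239943 - 17977 - 3718 + 56 + 2
= 4351078600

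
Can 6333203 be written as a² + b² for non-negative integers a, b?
Not possible

Factorization: 6333203 = 47^3 × 61
By Fermat: n is sum of two squares iff every prime p ≡ 3 (mod 4) appears to even power.
Prime(s) ≡ 3 (mod 4) with odd exponent: [(47, 3)]
Therefore 6333203 cannot be expressed as a² + b².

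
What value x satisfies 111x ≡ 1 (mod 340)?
291

gcd(111, 340) = 1, so the inverse exists.
Extended Euclidean algorithm on (340, 111):
340 = 3 × 111 + 7  ⟹  7 = (1)·340 + (-3)·111
111 = 15 × 7 + 6  ⟹  6 = (-15)·340 + (46)·111
7 = 1 × 6 + 1  ⟹  1 = (16)·340 + (-49)·111
So (-49)·111 ≡ 1 (mod 340), i.e. 111^(-1) ≡ -49 ≡ 291 (mod 340).
Check: 111 × 291 = 32301 ≡ 1 (mod 340)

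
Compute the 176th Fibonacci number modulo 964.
845

Matrix identity: Q^n = [[F_(n+1), F_n], [F_n, F_(n-1)]] with Q = [[1,1],[1,0]].
n = 176 = 10110000₂. Square-and-multiply, entries mod 964:
Q^1 = [[1,1],[1,0]]
Q^2 = (Q^1)² = [[2,1],[1,1]]
Q^5 = (Q^2)²·Q = [[8,5],[5,3]]
Q^11 = (Q^5)²·Q = [[144,89],[89,55]]
Q^22 = (Q^11)² = [[701,359],[359,342]]
Q^44 = (Q^22)² = [[430,405],[405,25]]
Q^88 = (Q^44)² = [[921,151],[151,770]]
Q^176 = (Q^88)² = [[550,845],[845,669]]
F_176 mod 964 = Q^176[0][1] = 845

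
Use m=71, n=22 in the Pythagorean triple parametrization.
(4557, 3124, 5525)

Euclid's formula: a = m² - n², b = 2mn, c = m² + n²
m = 71, n = 22
a = 71² - 22² = 5041 - 484 = 4557
b = 2 × 71 × 22 = 3124
c = 71² + 22² = 5041 + 484 = 5525
Verification: 4557² + 3124² = 20766249 + 9759376 = 30525625 = 5525² ✓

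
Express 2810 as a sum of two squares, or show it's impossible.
1² + 53² (a=1, b=53)

Factorization: 2810 = 2 × 5 × 281
By Fermat: n is sum of two squares iff every prime p ≡ 3 (mod 4) appears to even power.
All primes ≡ 3 (mod 4) appear to even power.
Search a = 0, 1, 2, … for 2810 - a² a perfect square: first hit at a = 1: 2810 - 1 = 2809 = 53².
2810 = 1² + 53² = 1 + 2809 ✓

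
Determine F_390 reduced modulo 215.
180

Matrix identity: Q^n = [[F_(n+1), F_n], [F_n, F_(n-1)]] with Q = [[1,1],[1,0]].
n = 390 = 110000110₂. Square-and-multiply, entries mod 215:
Q^1 = [[1,1],[1,0]]
Q^3 = (Q^1)²·Q = [[3,2],[2,1]]
Q^6 = (Q^3)² = [[13,8],[8,5]]
Q^12 = (Q^6)² = [[18,144],[144,89]]
Q^24 = (Q^12)² = [[205,143],[143,62]]
Q^48 = (Q^24)² = [[124,126],[126,213]]
Q^97 = (Q^48)²·Q = [[184,77],[77,107]]
Q^195 = (Q^97)²·Q = [[57,10],[10,47]]
Q^390 = (Q^195)² = [[124,180],[180,159]]
F_390 mod 215 = Q^390[0][1] = 180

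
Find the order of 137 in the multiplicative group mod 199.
22

199 is prime, so ord(137) divides φ(199) = 198.
Divisors of 198: 1, 2, 3, 6, 9, 11, 18, 22, 33, 66, 99, 198.
Repeated squaring: 137^1 ≡ 137, 137^2 ≡ 63, 137^4 ≡ 188, 137^8 ≡ 121, 137^16 ≡ 114, 137^32 ≡ 61, 137^64 ≡ 139, 137^128 ≡ 18 (mod 199).
Test 137^d mod 199 for each divisor d in increasing order:
137^1 ≡ 137
137^2 ≡ 63
137^3 = 137^2·137^1 ≡ 74
137^6 = 137^4·137^2 ≡ 103
137^9 = 137^8·137^1 ≡ 60
137^11 = 137^8·137^2·137^1 ≡ 198
137^18 = 137^16·137^2 ≡ 18
137^22 = 137^16·137^4·137^2 ≡ 1  ← first divisor giving 1
The order is 22.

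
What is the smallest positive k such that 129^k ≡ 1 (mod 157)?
4

157 is prime, so ord(129) divides φ(157) = 156.
Divisors of 156: 1, 2, 3, 4, 6, 12, 13, 26, 39, 52, 78, 156.
Repeated squaring: 129^1 ≡ 129, 129^2 ≡ 156, 129^4 ≡ 1, 129^8 ≡ 1, 129^16 ≡ 1, 129^32 ≡ 1, 129^64 ≡ 1, 129^128 ≡ 1 (mod 157).
Test 129^d mod 157 for each divisor d in increasing order:
129^1 ≡ 129
129^2 ≡ 156
129^3 = 129^2·129^1 ≡ 28
129^4 ≡ 1  ← first divisor giving 1
The order is 4.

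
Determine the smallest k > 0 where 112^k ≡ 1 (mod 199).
99

199 is prime, so ord(112) divides φ(199) = 198.
Divisors of 198: 1, 2, 3, 6, 9, 11, 18, 22, 33, 66, 99, 198.
Repeated squaring: 112^1 ≡ 112, 112^2 ≡ 7, 112^4 ≡ 49, 112^8 ≡ 13, 112^16 ≡ 169, 112^32 ≡ 104, 112^64 ≡ 70, 112^128 ≡ 124 (mod 199).
Test 112^d mod 199 for each divisor d in increasing order:
112^1 ≡ 112
112^2 ≡ 7
112^3 = 112^2·112^1 ≡ 187
112^6 = 112^4·112^2 ≡ 144
112^9 = 112^8·112^1 ≡ 63
112^11 = 112^8·112^2·112^1 ≡ 43
112^18 = 112^16·112^2 ≡ 188
112^22 = 112^16·112^4·112^2 ≡ 58
112^33 = 112^32·112^1 ≡ 106
112^66 = 112^64·112^2 ≡ 92
112^99 = 112^64·112^32·112^2·112^1 ≡ 1  ← first divisor giving 1
The order is 99.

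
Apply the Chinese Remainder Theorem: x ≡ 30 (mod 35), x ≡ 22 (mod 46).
1080

Using Chinese Remainder Theorem:
M = 35 × 46 = 1610
M1 = 46, M2 = 35
y1 = 46^(-1) mod 35 = 16
y2 = 35^(-1) mod 46 = 25
x = (30×46×16 + 22×35×25) mod 1610 = 1080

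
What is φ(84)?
24

84 = 2^2 × 3 × 7
φ(n) = n × ∏(1 - 1/p) for each prime p dividing n
φ(84) = 84 × (1 - 1/2) × (1 - 1/3) × (1 - 1/7) = 24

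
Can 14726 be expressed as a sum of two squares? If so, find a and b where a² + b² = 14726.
Not possible

Factorization: 14726 = 2 × 37 × 199
By Fermat: n is sum of two squares iff every prime p ≡ 3 (mod 4) appears to even power.
Prime(s) ≡ 3 (mod 4) with odd exponent: [(199, 1)]
Therefore 14726 cannot be expressed as a² + b².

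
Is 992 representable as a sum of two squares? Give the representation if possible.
Not possible

Factorization: 992 = 2^5 × 31
By Fermat: n is sum of two squares iff every prime p ≡ 3 (mod 4) appears to even power.
Prime(s) ≡ 3 (mod 4) with odd exponent: [(31, 1)]
Therefore 992 cannot be expressed as a² + b².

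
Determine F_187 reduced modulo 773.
451

Matrix identity: Q^n = [[F_(n+1), F_n], [F_n, F_(n-1)]] with Q = [[1,1],[1,0]].
n = 187 = 10111011₂. Square-and-multiply, entries mod 773:
Q^1 = [[1,1],[1,0]]
Q^2 = (Q^1)² = [[2,1],[1,1]]
Q^5 = (Q^2)²·Q = [[8,5],[5,3]]
Q^11 = (Q^5)²·Q = [[144,89],[89,55]]
Q^23 = (Q^11)²·Q = [[761,56],[56,705]]
Q^46 = (Q^23)² = [[188,158],[158,30]]
Q^93 = (Q^46)²·Q = [[446,14],[14,432]]
Q^187 = (Q^93)²·Q = [[375,451],[451,697]]
F_187 mod 773 = Q^187[0][1] = 451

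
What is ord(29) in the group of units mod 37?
12

37 is prime, so ord(29) divides φ(37) = 36.
Divisors of 36: 1, 2, 3, 4, 6, 9, 12, 18, 36.
Repeated squaring: 29^1 ≡ 29, 29^2 ≡ 27, 29^4 ≡ 26, 29^8 ≡ 10, 29^16 ≡ 26, 29^32 ≡ 10 (mod 37).
Test 29^d mod 37 for each divisor d in increasing order:
29^1 ≡ 29
29^2 ≡ 27
29^3 = 29^2·29^1 ≡ 6
29^4 ≡ 26
29^6 = 29^4·29^2 ≡ 36
29^9 = 29^8·29^1 ≡ 31
29^12 = 29^8·29^4 ≡ 1  ← first divisor giving 1
The order is 12.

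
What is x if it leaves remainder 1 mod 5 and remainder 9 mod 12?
21

Using Chinese Remainder Theorem:
M = 5 × 12 = 60
M1 = 12, M2 = 5
y1 = 12^(-1) mod 5 = 3
y2 = 5^(-1) mod 12 = 5
x = (1×12×3 + 9×5×5) mod 60 = 21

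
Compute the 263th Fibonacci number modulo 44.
13

Matrix identity: Q^n = [[F_(n+1), F_n], [F_n, F_(n-1)]] with Q = [[1,1],[1,0]].
n = 263 = 100000111₂. Square-and-multiply, entries mod 44:
Q^1 = [[1,1],[1,0]]
Q^2 = (Q^1)² = [[2,1],[1,1]]
Q^4 = (Q^2)² = [[5,3],[3,2]]
Q^8 = (Q^4)² = [[34,21],[21,13]]
Q^16 = (Q^8)² = [[13,19],[19,38]]
Q^32 = (Q^16)² = [[2,1],[1,1]]
Q^65 = (Q^32)²·Q = [[8,5],[5,3]]
Q^131 = (Q^65)²·Q = [[12,1],[1,11]]
Q^263 = (Q^131)²·Q = [[36,13],[13,23]]
F_263 mod 44 = Q^263[0][1] = 13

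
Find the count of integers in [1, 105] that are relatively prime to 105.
48

105 = 3 × 5 × 7
φ(n) = n × ∏(1 - 1/p) for each prime p dividing n
φ(105) = 105 × (1 - 1/3) × (1 - 1/5) × (1 - 1/7) = 48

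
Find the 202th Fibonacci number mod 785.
71

Matrix identity: Q^n = [[F_(n+1), F_n], [F_n, F_(n-1)]] with Q = [[1,1],[1,0]].
n = 202 = 11001010₂. Square-and-multiply, entries mod 785:
Q^1 = [[1,1],[1,0]]
Q^3 = (Q^1)²·Q = [[3,2],[2,1]]
Q^6 = (Q^3)² = [[13,8],[8,5]]
Q^12 = (Q^6)² = [[233,144],[144,89]]
Q^25 = (Q^12)²·Q = [[503,450],[450,53]]
Q^50 = (Q^25)² = [[209,570],[570,424]]
Q^101 = (Q^50)²·Q = [[126,416],[416,495]]
Q^202 = (Q^101)² = [[532,71],[71,461]]
F_202 mod 785 = Q^202[0][1] = 71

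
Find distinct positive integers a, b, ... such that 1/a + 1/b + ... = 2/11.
1/6 + 1/66

Greedy algorithm:
2/11: ceiling(11/2) = 6, use 1/6
1/66: ceiling(66/1) = 66, use 1/66
Result: 2/11 = 1/6 + 1/66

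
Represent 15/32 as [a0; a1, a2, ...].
[0; 2, 7, 2]

Euclidean algorithm steps:
15 = 0 × 32 + 15
32 = 2 × 15 + 2
15 = 7 × 2 + 1
2 = 2 × 1 + 0
Continued fraction: [0; 2, 7, 2]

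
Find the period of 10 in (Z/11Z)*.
2

11 is prime, so ord(10) divides φ(11) = 10.
Divisors of 10: 1, 2, 5, 10.
Repeated squaring: 10^1 ≡ 10, 10^2 ≡ 1, 10^4 ≡ 1, 10^8 ≡ 1 (mod 11).
Test 10^d mod 11 for each divisor d in increasing order:
10^1 ≡ 10
10^2 ≡ 1  ← first divisor giving 1
The order is 2.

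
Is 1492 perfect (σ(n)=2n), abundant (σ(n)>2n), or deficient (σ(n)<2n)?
deficient

Proper divisors of 1492: sum = 1 + 2 + 4 + 373 + 746 = 1126
Since 1126 < 1492, 1492 is deficient.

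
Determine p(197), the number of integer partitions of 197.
3068829878530

p(n) counts ways to write n as a sum of positive integers (order ignored).
Euler's pentagonal recurrence: p(k) = p(k-1) + p(k-2) - p(k-5) - p(k-7) + p(k-12) + p(k-15) - ... (offsets j(3j∓1)/2, signs ++--, p(0)=1, p(<0)=0).
DP table for k = 0..196: p(0)=1, p(1)=1, p(2)=2, p(3)=3, p(4)=5, p(5)=7, p(6)=11, p(7)=15, p(8)=22, p(9)=30, p(10)=42, p(11)=56, p(12)=77, p(13)=101, p(14)=135, p(15)=176, p(16)=231, p(17)=297, p(18)=385, p(19)=490, p(20)=627, p(21)=792, p(22)=1002, p(23)=1255, p(24)=1575, p(25)=1958, p(26)=2436, p(27)=3010, p(28)=3718, p(29)=4565, p(30)=5604, p(31)=6842, p(32)=8349, p(33)=10143, p(34)=12310, p(35)=14883, p(36)=17977, p(37)=21637, p(38)=26015, p(39)=31185, p(40)=37338, p(41)=44583, p(42)=53174, p(43)=63261, p(44)=75175, p(45)=89134, p(46)=105558, p(47)=124754, p(48)=147273, p(49)=173525, p(50)=204226, p(51)=239943, p(52)=281589, p(53)=329931, p(54)=386155, p(55)=451276, p(56)=526823, p(57)=614154, p(58)=715220, p(59)=831820, p(60)=966467, p(61)=1121505, p(62)=1300156, p(63)=1505499, p(64)=1741630, p(65)=2012558, p(66)=2323520, p(67)=2679689, p(68)=3087735, p(69)=3554345, p(70)=4087968, p(71)=4697205, p(72)=5392783, p(73)=6185689, p(74)=7089500, p(75)=8118264, p(76)=9289091, p(77)=10619863, p(78)=12132164, p(79)=13848650, p(80)=15796476, p(81)=18004327, p(82)=20506255, p(83)=23338469, p(84)=26543660, p(85)=30167357, p(86)=34262962, p(87)=38887673, p(88)=44108109, p(89)=49995925, p(90)=56634173, p(91)=64112359, p(92)=72533807, p(93)=82010177, p(94)=92669720, p(95)=104651419, p(96)=118114304, p(97)=133230930, p(98)=150198136, p(99)=169229875, p(100)=190569292, p(101)=214481126, p(102)=241265379, p(103)=271248950, p(104)=304801365, p(105)=342325709, p(106)=384276336, p(107)=431149389, p(108)=483502844, p(109)=541946240, p(110)=607163746, p(111)=679903203, p(112)=761002156, p(113)=851376628, p(114)=952050665, p(115)=1064144451, p(116)=1188908248, p(117)=1327710076, p(118)=1482074143, p(119)=1653668665, p(120)=1844349560, p(121)=2056148051, p(122)=2291320912, p(123)=2552338241, p(124)=2841940500, p(125)=3163127352, p(126)=3519222692, p(127)=3913864295, p(128)=4351078600, p(129)=4835271870, p(130)=5371315400, p(131)=5964539504, p(132)=6620830889, p(133)=7346629512, p(134)=8149040695, p(135)=9035836076, p(136)=10015581680, p(137)=11097645016, p(138)=12292341831, p(139)=13610949895, p(140)=15065878135, p(141)=16670689208, p(142)=18440293320, p(143)=20390982757, p(144)=22540654445, p(145)=24908858009, p(146)=27517052599, p(147)=30388671978, p(148)=33549419497, p(149)=37027355200, p(150)=40853235313, p(151)=45060624582, p(152)=49686288421, p(153)=54770336324, p(154)=60356673280, p(155)=66493182097, p(156)=73232243759, p(157)=80630964769, p(158)=88751778802, p(159)=97662728555, p(160)=107438159466, p(161)=118159068427, p(162)=129913904637, p(163)=142798995930, p(164)=156919475295, p(165)=172389800255, p(166)=189334822579, p(167)=207890420102, p(168)=228204732751, p(169)=250438925115, p(170)=274768617130, p(171)=301384802048, p(172)=330495499613, p(173)=362326859895, p(174)=397125074750, p(175)=435157697830, p(176)=476715857290, p(177)=522115831195, p(178)=571701605655, p(179)=625846753120, p(180)=684957390936, p(181)=749474411781, p(182)=819876908323, p(183)=896684817527, p(184)=980462880430, p(185)=1071823774337, p(186)=1171432692373, p(187)=1280011042268, p(188)=1398341745571, p(189)=1527273599625, p(190)=1667727404093, p(191)=1820701100652, p(192)=1987276856363, p(193)=2168627105469, p(194)=2366022741845, p(195)=2580840212973, p(196)=2814570987591.
Final step: p(197) = p(196) + p(195) - p(192) - p(190) + p(185) + p(182) - p(175) - p(171) + p(162) + p(157) - p(146) - p(140) + p(127) + p(120) - p(105) - p(97) + p(80) + p(71) - p(52) - p(42) + p(21) + p(10)
= 2814570987591 + 2580840212973 - 1987276856363 - 1667727404093 + 1071823774337 + 819876908323 - 435157697830 - 301384802048 + 129913904637 + 80630964769 - 27517052599 - 15065878135 + 3913864295 + 1844349560 - 342325709 - 133230930 + 15796476 + 4697205 - 281589 - 53174 + 792 + 42
= 3068829878530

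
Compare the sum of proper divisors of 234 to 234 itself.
abundant

Proper divisors of 234: sum = 1 + 2 + 3 + 6 + 9 + 13 + 18 + 26 + 39 + 78 + 117 = 312
Since 312 > 234, 234 is abundant.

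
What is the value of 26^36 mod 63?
1

Repeated squaring. Binary of 36 = 100100.
26^1 ≡ 26 (mod 63); 26^2 ≡ 46 (mod 63); 26^4 ≡ 37 (mod 63); 26^8 ≡ 46 (mod 63); 26^16 ≡ 37 (mod 63); 26^32 ≡ 46 (mod 63)
26^36 = 26^4 × 26^32 ≡ 1 (mod 63)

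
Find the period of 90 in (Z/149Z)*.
148

149 is prime, so ord(90) divides φ(149) = 148.
Divisors of 148: 1, 2, 4, 37, 74, 148.
Repeated squaring: 90^1 ≡ 90, 90^2 ≡ 54, 90^4 ≡ 85, 90^8 ≡ 73, 90^16 ≡ 114, 90^32 ≡ 33, 90^64 ≡ 46, 90^128 ≡ 30 (mod 149).
Test 90^d mod 149 for each divisor d in increasing order:
90^1 ≡ 90
90^2 ≡ 54
90^4 ≡ 85
90^37 = 90^32·90^4·90^1 ≡ 44
90^74 = 90^64·90^8·90^2 ≡ 148
90^148 = 90^128·90^16·90^4 ≡ 1  ← first divisor giving 1
The order is 148.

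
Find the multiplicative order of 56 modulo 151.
150

151 is prime, so ord(56) divides φ(151) = 150.
Divisors of 150: 1, 2, 3, 5, 6, 10, 15, 25, 30, 50, 75, 150.
Repeated squaring: 56^1 ≡ 56, 56^2 ≡ 116, 56^4 ≡ 17, 56^8 ≡ 138, 56^16 ≡ 18, 56^32 ≡ 22, 56^64 ≡ 31, 56^128 ≡ 55 (mod 151).
Test 56^d mod 151 for each divisor d in increasing order:
56^1 ≡ 56
56^2 ≡ 116
56^3 = 56^2·56^1 ≡ 3
56^5 = 56^4·56^1 ≡ 46
56^6 = 56^4·56^2 ≡ 9
56^10 = 56^8·56^2 ≡ 2
56^15 = 56^8·56^4·56^2·56^1 ≡ 92
56^25 = 56^16·56^8·56^1 ≡ 33
56^30 = 56^16·56^8·56^4·56^2 ≡ 8
56^50 = 56^32·56^16·56^2 ≡ 32
56^75 = 56^64·56^8·56^2·56^1 ≡ 150
56^150 = 56^128·56^16·56^4·56^2 ≡ 1  ← first divisor giving 1
The order is 150.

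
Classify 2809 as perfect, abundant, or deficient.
deficient

Proper divisors of 2809: sum = 1 + 53 = 54
Since 54 < 2809, 2809 is deficient.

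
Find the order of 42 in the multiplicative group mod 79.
39

79 is prime, so ord(42) divides φ(79) = 78.
Divisors of 78: 1, 2, 3, 6, 13, 26, 39, 78.
Repeated squaring: 42^1 ≡ 42, 42^2 ≡ 26, 42^4 ≡ 44, 42^8 ≡ 40, 42^16 ≡ 20, 42^32 ≡ 5, 42^64 ≡ 25 (mod 79).
Test 42^d mod 79 for each divisor d in increasing order:
42^1 ≡ 42
42^2 ≡ 26
42^3 = 42^2·42^1 ≡ 65
42^6 = 42^4·42^2 ≡ 38
42^13 = 42^8·42^4·42^1 ≡ 55
42^26 = 42^16·42^8·42^2 ≡ 23
42^39 = 42^32·42^4·42^2·42^1 ≡ 1  ← first divisor giving 1
The order is 39.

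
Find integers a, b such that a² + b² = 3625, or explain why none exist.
5² + 60² (a=5, b=60)

Factorization: 3625 = 5^3 × 29
By Fermat: n is sum of two squares iff every prime p ≡ 3 (mod 4) appears to even power.
All primes ≡ 3 (mod 4) appear to even power.
Search a = 0, 1, 2, … for 3625 - a² a perfect square: first hit at a = 5: 3625 - 25 = 3600 = 60².
3625 = 5² + 60² = 25 + 3600 ✓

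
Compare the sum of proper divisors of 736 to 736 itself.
abundant

Proper divisors of 736: sum = 1 + 2 + 4 + 8 + 16 + 23 + 32 + 46 + 92 + 184 + 368 = 776
Since 776 > 736, 736 is abundant.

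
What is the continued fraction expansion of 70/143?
[0; 2, 23, 3]

Euclidean algorithm steps:
70 = 0 × 143 + 70
143 = 2 × 70 + 3
70 = 23 × 3 + 1
3 = 3 × 1 + 0
Continued fraction: [0; 2, 23, 3]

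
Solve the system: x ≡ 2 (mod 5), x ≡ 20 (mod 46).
112

Using Chinese Remainder Theorem:
M = 5 × 46 = 230
M1 = 46, M2 = 5
y1 = 46^(-1) mod 5 = 1
y2 = 5^(-1) mod 46 = 37
x = (2×46×1 + 20×5×37) mod 230 = 112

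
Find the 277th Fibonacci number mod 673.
565

Matrix identity: Q^n = [[F_(n+1), F_n], [F_n, F_(n-1)]] with Q = [[1,1],[1,0]].
n = 277 = 100010101₂. Square-and-multiply, entries mod 673:
Q^1 = [[1,1],[1,0]]
Q^2 = (Q^1)² = [[2,1],[1,1]]
Q^4 = (Q^2)² = [[5,3],[3,2]]
Q^8 = (Q^4)² = [[34,21],[21,13]]
Q^17 = (Q^8)²·Q = [[565,251],[251,314]]
Q^34 = (Q^17)² = [[635,558],[558,77]]
Q^69 = (Q^34)²·Q = [[89,536],[536,226]]
Q^138 = (Q^69)² = [[443,590],[590,526]]
Q^277 = (Q^138)²·Q = [[225,565],[565,333]]
F_277 mod 673 = Q^277[0][1] = 565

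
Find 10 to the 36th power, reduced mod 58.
54

Repeated squaring. Binary of 36 = 100100.
10^1 ≡ 10 (mod 58); 10^2 ≡ 42 (mod 58); 10^4 ≡ 24 (mod 58); 10^8 ≡ 54 (mod 58); 10^16 ≡ 16 (mod 58); 10^32 ≡ 24 (mod 58)
10^36 = 10^4 × 10^32 ≡ 54 (mod 58)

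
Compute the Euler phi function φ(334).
166

334 = 2 × 167
φ(n) = n × ∏(1 - 1/p) for each prime p dividing n
φ(334) = 334 × (1 - 1/2) × (1 - 1/167) = 166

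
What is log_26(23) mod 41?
28

Baby-step giant-step with step n = ⌈√41⌉ = 7.
Baby steps 26^j mod 41 (j:value) for j=0..6: 0:1, 1:26, 2:20, 3:28, 4:31, 5:27, 6:5.
Giant-step multiplier: 26^(-7) ≡ 26^(40-7) = 26^33 ≡ 6 (mod 41).
Giant steps γ_i = 23·6^i mod 41: γ_0=23, γ_1=15, γ_2=8, γ_3=7, γ_4=1 (in table at j=0).
x = i·n + j = 4·7 + 0 = 28.
Check: 26^28 ≡ 23 (mod 41).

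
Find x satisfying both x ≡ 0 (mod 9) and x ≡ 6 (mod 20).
126

Using Chinese Remainder Theorem:
M = 9 × 20 = 180
M1 = 20, M2 = 9
y1 = 20^(-1) mod 9 = 5
y2 = 9^(-1) mod 20 = 9
x = (0×20×5 + 6×9×9) mod 180 = 126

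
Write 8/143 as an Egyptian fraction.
1/18 + 1/2574

Greedy algorithm:
8/143: ceiling(143/8) = 18, use 1/18
1/2574: ceiling(2574/1) = 2574, use 1/2574
Result: 8/143 = 1/18 + 1/2574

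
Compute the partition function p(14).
135

p(n) counts ways to write n as a sum of positive integers (order ignored).
Euler's pentagonal recurrence: p(k) = p(k-1) + p(k-2) - p(k-5) - p(k-7) + p(k-12) + p(k-15) - ... (offsets j(3j∓1)/2, signs ++--, p(0)=1, p(<0)=0).
DP table for k = 0..13: p(0)=1, p(1)=1, p(2)=2, p(3)=3, p(4)=5, p(5)=7, p(6)=11, p(7)=15, p(8)=22, p(9)=30, p(10)=42, p(11)=56, p(12)=77, p(13)=101.
Final step: p(14) = p(13) + p(12) - p(9) - p(7) + p(2)
= 101 + 77 - 30 - 15 + 2
= 135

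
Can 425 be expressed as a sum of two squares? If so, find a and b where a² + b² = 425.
5² + 20² (a=5, b=20)

Factorization: 425 = 5^2 × 17
By Fermat: n is sum of two squares iff every prime p ≡ 3 (mod 4) appears to even power.
All primes ≡ 3 (mod 4) appear to even power.
Search a = 0, 1, 2, … for 425 - a² a perfect square: first hit at a = 5: 425 - 25 = 400 = 20².
425 = 5² + 20² = 25 + 400 ✓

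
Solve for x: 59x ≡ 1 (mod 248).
227

gcd(59, 248) = 1, so the inverse exists.
Extended Euclidean algorithm on (248, 59):
248 = 4 × 59 + 12  ⟹  12 = (1)·248 + (-4)·59
59 = 4 × 12 + 11  ⟹  11 = (-4)·248 + (17)·59
12 = 1 × 11 + 1  ⟹  1 = (5)·248 + (-21)·59
So (-21)·59 ≡ 1 (mod 248), i.e. 59^(-1) ≡ -21 ≡ 227 (mod 248).
Check: 59 × 227 = 13393 ≡ 1 (mod 248)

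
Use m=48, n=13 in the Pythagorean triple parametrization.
(2135, 1248, 2473)

Euclid's formula: a = m² - n², b = 2mn, c = m² + n²
m = 48, n = 13
a = 48² - 13² = 2304 - 169 = 2135
b = 2 × 48 × 13 = 1248
c = 48² + 13² = 2304 + 169 = 2473
Verification: 2135² + 1248² = 4558225 + 1557504 = 6115729 = 2473² ✓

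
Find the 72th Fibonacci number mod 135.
54

Matrix identity: Q^n = [[F_(n+1), F_n], [F_n, F_(n-1)]] with Q = [[1,1],[1,0]].
n = 72 = 1001000₂. Square-and-multiply, entries mod 135:
Q^1 = [[1,1],[1,0]]
Q^2 = (Q^1)² = [[2,1],[1,1]]
Q^4 = (Q^2)² = [[5,3],[3,2]]
Q^9 = (Q^4)²·Q = [[55,34],[34,21]]
Q^18 = (Q^9)² = [[131,19],[19,112]]
Q^36 = (Q^18)² = [[107,27],[27,80]]
Q^72 = (Q^36)² = [[28,54],[54,109]]
F_72 mod 135 = Q^72[0][1] = 54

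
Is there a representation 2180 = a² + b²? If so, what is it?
8² + 46² (a=8, b=46)

Factorization: 2180 = 2^2 × 5 × 109
By Fermat: n is sum of two squares iff every prime p ≡ 3 (mod 4) appears to even power.
All primes ≡ 3 (mod 4) appear to even power.
Search a = 0, 1, 2, … for 2180 - a² a perfect square: first hit at a = 8: 2180 - 64 = 2116 = 46².
2180 = 8² + 46² = 64 + 2116 ✓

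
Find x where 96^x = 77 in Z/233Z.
59

Baby-step giant-step with step n = ⌈√233⌉ = 16.
Baby steps 96^j mod 233 (j:value) for j=0..15: 0:1, 1:96, 2:129, 3:35, 4:98, 5:88, 6:60, 7:168, 8:51, 9:3, 10:55, 11:154, 12:105, 13:61, 14:31, 15:180.
Giant-step multiplier: 96^(-16) ≡ 96^(232-16) = 96^216 ≡ 92 (mod 233).
Giant steps γ_i = 77·92^i mod 233: γ_0=77, γ_1=94, γ_2=27, γ_3=154 (in table at j=11).
x = i·n + j = 3·16 + 11 = 59.
Check: 96^59 ≡ 77 (mod 233).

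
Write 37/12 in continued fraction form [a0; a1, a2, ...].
[3; 12]

Euclidean algorithm steps:
37 = 3 × 12 + 1
12 = 12 × 1 + 0
Continued fraction: [3; 12]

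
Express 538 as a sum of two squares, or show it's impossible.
3² + 23² (a=3, b=23)

Factorization: 538 = 2 × 269
By Fermat: n is sum of two squares iff every prime p ≡ 3 (mod 4) appears to even power.
All primes ≡ 3 (mod 4) appear to even power.
Search a = 0, 1, 2, … for 538 - a² a perfect square: first hit at a = 3: 538 - 9 = 529 = 23².
538 = 3² + 23² = 9 + 529 ✓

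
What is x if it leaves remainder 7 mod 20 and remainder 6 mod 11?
127

Using Chinese Remainder Theorem:
M = 20 × 11 = 220
M1 = 11, M2 = 20
y1 = 11^(-1) mod 20 = 11
y2 = 20^(-1) mod 11 = 5
x = (7×11×11 + 6×20×5) mod 220 = 127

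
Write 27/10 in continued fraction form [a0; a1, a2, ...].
[2; 1, 2, 3]

Euclidean algorithm steps:
27 = 2 × 10 + 7
10 = 1 × 7 + 3
7 = 2 × 3 + 1
3 = 3 × 1 + 0
Continued fraction: [2; 1, 2, 3]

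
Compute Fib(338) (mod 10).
9

Matrix identity: Q^n = [[F_(n+1), F_n], [F_n, F_(n-1)]] with Q = [[1,1],[1,0]].
n = 338 = 101010010₂. Square-and-multiply, entries mod 10:
Q^1 = [[1,1],[1,0]]
Q^2 = (Q^1)² = [[2,1],[1,1]]
Q^5 = (Q^2)²·Q = [[8,5],[5,3]]
Q^10 = (Q^5)² = [[9,5],[5,4]]
Q^21 = (Q^10)²·Q = [[1,6],[6,5]]
Q^42 = (Q^21)² = [[7,6],[6,1]]
Q^84 = (Q^42)² = [[5,8],[8,7]]
Q^169 = (Q^84)²·Q = [[5,9],[9,6]]
Q^338 = (Q^169)² = [[6,9],[9,7]]
F_338 mod 10 = Q^338[0][1] = 9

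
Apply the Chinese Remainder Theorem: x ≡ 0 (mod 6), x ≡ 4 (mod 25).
54

Using Chinese Remainder Theorem:
M = 6 × 25 = 150
M1 = 25, M2 = 6
y1 = 25^(-1) mod 6 = 1
y2 = 6^(-1) mod 25 = 21
x = (0×25×1 + 4×6×21) mod 150 = 54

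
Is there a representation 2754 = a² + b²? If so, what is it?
27² + 45² (a=27, b=45)

Factorization: 2754 = 2 × 3^4 × 17
By Fermat: n is sum of two squares iff every prime p ≡ 3 (mod 4) appears to even power.
All primes ≡ 3 (mod 4) appear to even power.
Search a = 0, 1, 2, … for 2754 - a² a perfect square: first hit at a = 27: 2754 - 729 = 2025 = 45².
2754 = 27² + 45² = 729 + 2025 ✓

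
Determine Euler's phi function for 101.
100

101 = 101
φ(n) = n × ∏(1 - 1/p) for each prime p dividing n
φ(101) = 101 × (1 - 1/101) = 100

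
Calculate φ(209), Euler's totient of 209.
180

209 = 11 × 19
φ(n) = n × ∏(1 - 1/p) for each prime p dividing n
φ(209) = 209 × (1 - 1/11) × (1 - 1/19) = 180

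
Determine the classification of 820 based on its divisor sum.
abundant

Proper divisors of 820: sum = 1 + 2 + 4 + 5 + 10 + 20 + 41 + 82 + 164 + 205 + 410 = 944
Since 944 > 820, 820 is abundant.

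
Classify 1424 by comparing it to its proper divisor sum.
deficient

Proper divisors of 1424: sum = 1 + 2 + 4 + 8 + 16 + 89 + 178 + 356 + 712 = 1366
Since 1366 < 1424, 1424 is deficient.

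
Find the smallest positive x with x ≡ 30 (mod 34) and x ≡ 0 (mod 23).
506

Using Chinese Remainder Theorem:
M = 34 × 23 = 782
M1 = 23, M2 = 34
y1 = 23^(-1) mod 34 = 3
y2 = 34^(-1) mod 23 = 21
x = (30×23×3 + 0×34×21) mod 782 = 506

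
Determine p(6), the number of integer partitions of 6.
11

p(n) counts ways to write n as a sum of positive integers (order ignored).
Examples: 6; 5 + 1; 4 + 2; 4 + 1 + 1; 3 + 3; ... (11 total)
p(6) = 11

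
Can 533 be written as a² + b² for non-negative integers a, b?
2² + 23² (a=2, b=23)

Factorization: 533 = 13 × 41
By Fermat: n is sum of two squares iff every prime p ≡ 3 (mod 4) appears to even power.
All primes ≡ 3 (mod 4) appear to even power.
Search a = 0, 1, 2, … for 533 - a² a perfect square: first hit at a = 2: 533 - 4 = 529 = 23².
533 = 2² + 23² = 4 + 529 ✓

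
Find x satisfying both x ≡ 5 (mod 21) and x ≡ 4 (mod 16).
68

Using Chinese Remainder Theorem:
M = 21 × 16 = 336
M1 = 16, M2 = 21
y1 = 16^(-1) mod 21 = 4
y2 = 21^(-1) mod 16 = 13
x = (5×16×4 + 4×21×13) mod 336 = 68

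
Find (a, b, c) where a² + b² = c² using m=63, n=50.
(1469, 6300, 6469)

Euclid's formula: a = m² - n², b = 2mn, c = m² + n²
m = 63, n = 50
a = 63² - 50² = 3969 - 2500 = 1469
b = 2 × 63 × 50 = 6300
c = 63² + 50² = 3969 + 2500 = 6469
Verification: 1469² + 6300² = 2157961 + 39690000 = 41847961 = 6469² ✓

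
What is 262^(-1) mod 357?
124

gcd(262, 357) = 1, so the inverse exists.
Extended Euclidean algorithm on (357, 262):
357 = 1 × 262 + 95  ⟹  95 = (1)·357 + (-1)·262
262 = 2 × 95 + 72  ⟹  72 = (-2)·357 + (3)·262
95 = 1 × 72 + 23  ⟹  23 = (3)·357 + (-4)·262
72 = 3 × 23 + 3  ⟹  3 = (-11)·357 + (15)·262
23 = 7 × 3 + 2  ⟹  2 = (80)·357 + (-109)·262
3 = 1 × 2 + 1  ⟹  1 = (-91)·357 + (124)·262
So (124)·262 ≡ 1 (mod 357), i.e. 262^(-1) ≡ 124 (mod 357).
Check: 262 × 124 = 32488 ≡ 1 (mod 357)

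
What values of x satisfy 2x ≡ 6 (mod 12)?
x ≡ 3 (mod 6)

gcd(2, 12) = 2, which divides 6, so solutions exist.
Divide through by 2: x ≡ 3 (mod 6).
The coefficient of x is now 1, so x ≡ 3 (mod 6).
Check: 2 × 3 = 6 ≡ 6 (mod 12).
x ≡ 3 (mod 6), giving 2 solutions mod 12.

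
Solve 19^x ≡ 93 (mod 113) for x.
65

Baby-step giant-step with step n = ⌈√113⌉ = 11.
Baby steps 19^j mod 113 (j:value) for j=0..10: 0:1, 1:19, 2:22, 3:79, 4:32, 5:43, 6:26, 7:42, 8:7, 9:20, 10:41.
Giant-step multiplier: 19^(-11) ≡ 19^(112-11) = 19^101 ≡ 47 (mod 113).
Giant steps γ_i = 93·47^i mod 113: γ_0=93, γ_1=77, γ_2=3, γ_3=28, γ_4=73, γ_5=41 (in table at j=10).
x = i·n + j = 5·11 + 10 = 65.
Check: 19^65 ≡ 93 (mod 113).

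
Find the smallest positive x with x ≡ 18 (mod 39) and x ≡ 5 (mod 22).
291

Using Chinese Remainder Theorem:
M = 39 × 22 = 858
M1 = 22, M2 = 39
y1 = 22^(-1) mod 39 = 16
y2 = 39^(-1) mod 22 = 13
x = (18×22×16 + 5×39×13) mod 858 = 291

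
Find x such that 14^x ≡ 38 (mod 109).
96

Baby-step giant-step with step n = ⌈√109⌉ = 11.
Baby steps 14^j mod 109 (j:value) for j=0..10: 0:1, 1:14, 2:87, 3:19, 4:48, 5:18, 6:34, 7:40, 8:15, 9:101, 10:106.
Giant-step multiplier: 14^(-11) ≡ 14^(108-11) = 14^97 ≡ 96 (mod 109).
Giant steps γ_i = 38·96^i mod 109: γ_0=38, γ_1=51, γ_2=100, γ_3=8, γ_4=5, γ_5=44, γ_6=82, γ_7=24, γ_8=15 (in table at j=8).
x = i·n + j = 8·11 + 8 = 96.
Check: 14^96 ≡ 38 (mod 109).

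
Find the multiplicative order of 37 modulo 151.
75

151 is prime, so ord(37) divides φ(151) = 150.
Divisors of 150: 1, 2, 3, 5, 6, 10, 15, 25, 30, 50, 75, 150.
Repeated squaring: 37^1 ≡ 37, 37^2 ≡ 10, 37^4 ≡ 100, 37^8 ≡ 34, 37^16 ≡ 99, 37^32 ≡ 137, 37^64 ≡ 45, 37^128 ≡ 62 (mod 151).
Test 37^d mod 151 for each divisor d in increasing order:
37^1 ≡ 37
37^2 ≡ 10
37^3 = 37^2·37^1 ≡ 68
37^5 = 37^4·37^1 ≡ 76
37^6 = 37^4·37^2 ≡ 94
37^10 = 37^8·37^2 ≡ 38
37^15 = 37^8·37^4·37^2·37^1 ≡ 19
37^25 = 37^16·37^8·37^1 ≡ 118
37^30 = 37^16·37^8·37^4·37^2 ≡ 59
37^50 = 37^32·37^16·37^2 ≡ 32
37^75 = 37^64·37^8·37^2·37^1 ≡ 1  ← first divisor giving 1
The order is 75.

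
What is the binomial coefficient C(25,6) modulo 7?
0

Using Lucas' theorem:
Write n=25 and k=6 in base 7:
n in base 7: [3, 4]
k in base 7: [0, 6]
C(25,6) mod 7 = ∏ C(n_i, k_i) mod 7
Digit binomials (mod 7): C(3,0) = 1; C(4,6) = 0 (k_i > n_i)
Product: 1 × 0 = 0 ≡ 0 (mod 7)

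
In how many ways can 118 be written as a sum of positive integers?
1482074143

p(n) counts ways to write n as a sum of positive integers (order ignored).
Euler's pentagonal recurrence: p(k) = p(k-1) + p(k-2) - p(k-5) - p(k-7) + p(k-12) + p(k-15) - ... (offsets j(3j∓1)/2, signs ++--, p(0)=1, p(<0)=0).
DP table for k = 0..117: p(0)=1, p(1)=1, p(2)=2, p(3)=3, p(4)=5, p(5)=7, p(6)=11, p(7)=15, p(8)=22, p(9)=30, p(10)=42, p(11)=56, p(12)=77, p(13)=101, p(14)=135, p(15)=176, p(16)=231, p(17)=297, p(18)=385, p(19)=490, p(20)=627, p(21)=792, p(22)=1002, p(23)=1255, p(24)=1575, p(25)=1958, p(26)=2436, p(27)=3010, p(28)=3718, p(29)=4565, p(30)=5604, p(31)=6842, p(32)=8349, p(33)=10143, p(34)=12310, p(35)=14883, p(36)=17977, p(37)=21637, p(38)=26015, p(39)=31185, p(40)=37338, p(41)=44583, p(42)=53174, p(43)=63261, p(44)=75175, p(45)=89134, p(46)=105558, p(47)=124754, p(48)=147273, p(49)=173525, p(50)=204226, p(51)=239943, p(52)=281589, p(53)=329931, p(54)=386155, p(55)=451276, p(56)=526823, p(57)=614154, p(58)=715220, p(59)=831820, p(60)=966467, p(61)=1121505, p(62)=1300156, p(63)=1505499, p(64)=1741630, p(65)=2012558, p(66)=2323520, p(67)=2679689, p(68)=3087735, p(69)=3554345, p(70)=4087968, p(71)=4697205, p(72)=5392783, p(73)=6185689, p(74)=7089500, p(75)=8118264, p(76)=9289091, p(77)=10619863, p(78)=12132164, p(79)=13848650, p(80)=15796476, p(81)=18004327, p(82)=20506255, p(83)=23338469, p(84)=26543660, p(85)=30167357, p(86)=34262962, p(87)=38887673, p(88)=44108109, p(89)=49995925, p(90)=56634173, p(91)=64112359, p(92)=72533807, p(93)=82010177, p(94)=92669720, p(95)=104651419, p(96)=118114304, p(97)=133230930, p(98)=150198136, p(99)=169229875, p(100)=190569292, p(101)=214481126, p(102)=241265379, p(103)=271248950, p(104)=304801365, p(105)=342325709, p(106)=384276336, p(107)=431149389, p(108)=483502844, p(109)=541946240, p(110)=607163746, p(111)=679903203, p(112)=761002156, p(113)=851376628, p(114)=952050665, p(115)=1064144451, p(116)=1188908248, p(117)=1327710076.
Final step: p(118) = p(117) + p(116) - p(113) - p(111) + p(106) + p(103) - p(96) - p(92) + p(83) + p(78) - p(67) - p(61) + p(48) + p(41) - p(26) - p(18) + p(1)
= 1327710076 + 1188908248 - 851376628 - 679903203 + 384276336 + 271248950 - 118114304 - 72533807 + 23338469 + 12132164 - 2679689 - 1121505 + 147273 + 44583 - 2436 - 385 + 1
= 1482074143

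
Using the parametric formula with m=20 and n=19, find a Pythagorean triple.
(39, 760, 761)

Euclid's formula: a = m² - n², b = 2mn, c = m² + n²
m = 20, n = 19
a = 20² - 19² = 400 - 361 = 39
b = 2 × 20 × 19 = 760
c = 20² + 19² = 400 + 361 = 761
Verification: 39² + 760² = 1521 + 577600 = 579121 = 761² ✓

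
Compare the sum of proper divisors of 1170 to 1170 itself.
abundant

Proper divisors of 1170: sum = 1 + 2 + 3 + 5 + 6 + 9 + 10 + 13 + ... + 195 + 234 + 390 + 585 (23 divisors) = 2106
Since 2106 > 1170, 1170 is abundant.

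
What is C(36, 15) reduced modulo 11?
0

Using Lucas' theorem:
Write n=36 and k=15 in base 11:
n in base 11: [3, 3]
k in base 11: [1, 4]
C(36,15) mod 11 = ∏ C(n_i, k_i) mod 11
Digit binomials (mod 11): C(3,1) = 3; C(3,4) = 0 (k_i > n_i)
Product: 3 × 0 = 0 ≡ 0 (mod 11)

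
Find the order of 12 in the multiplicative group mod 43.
42

43 is prime, so ord(12) divides φ(43) = 42.
Divisors of 42: 1, 2, 3, 6, 7, 14, 21, 42.
Repeated squaring: 12^1 ≡ 12, 12^2 ≡ 15, 12^4 ≡ 10, 12^8 ≡ 14, 12^16 ≡ 24, 12^32 ≡ 17 (mod 43).
Test 12^d mod 43 for each divisor d in increasing order:
12^1 ≡ 12
12^2 ≡ 15
12^3 = 12^2·12^1 ≡ 8
12^6 = 12^4·12^2 ≡ 21
12^7 = 12^4·12^2·12^1 ≡ 37
12^14 = 12^8·12^4·12^2 ≡ 36
12^21 = 12^16·12^4·12^1 ≡ 42
12^42 = 12^32·12^8·12^2 ≡ 1  ← first divisor giving 1
The order is 42.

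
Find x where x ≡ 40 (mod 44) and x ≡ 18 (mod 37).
832

Using Chinese Remainder Theorem:
M = 44 × 37 = 1628
M1 = 37, M2 = 44
y1 = 37^(-1) mod 44 = 25
y2 = 44^(-1) mod 37 = 16
x = (40×37×25 + 18×44×16) mod 1628 = 832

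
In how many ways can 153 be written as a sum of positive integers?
54770336324

p(n) counts ways to write n as a sum of positive integers (order ignored).
Euler's pentagonal recurrence: p(k) = p(k-1) + p(k-2) - p(k-5) - p(k-7) + p(k-12) + p(k-15) - ... (offsets j(3j∓1)/2, signs ++--, p(0)=1, p(<0)=0).
DP table for k = 0..152: p(0)=1, p(1)=1, p(2)=2, p(3)=3, p(4)=5, p(5)=7, p(6)=11, p(7)=15, p(8)=22, p(9)=30, p(10)=42, p(11)=56, p(12)=77, p(13)=101, p(14)=135, p(15)=176, p(16)=231, p(17)=297, p(18)=385, p(19)=490, p(20)=627, p(21)=792, p(22)=1002, p(23)=1255, p(24)=1575, p(25)=1958, p(26)=2436, p(27)=3010, p(28)=3718, p(29)=4565, p(30)=5604, p(31)=6842, p(32)=8349, p(33)=10143, p(34)=12310, p(35)=14883, p(36)=17977, p(37)=21637, p(38)=26015, p(39)=31185, p(40)=37338, p(41)=44583, p(42)=53174, p(43)=63261, p(44)=75175, p(45)=89134, p(46)=105558, p(47)=124754, p(48)=147273, p(49)=173525, p(50)=204226, p(51)=239943, p(52)=281589, p(53)=329931, p(54)=386155, p(55)=451276, p(56)=526823, p(57)=614154, p(58)=715220, p(59)=831820, p(60)=966467, p(61)=1121505, p(62)=1300156, p(63)=1505499, p(64)=1741630, p(65)=2012558, p(66)=2323520, p(67)=2679689, p(68)=3087735, p(69)=3554345, p(70)=4087968, p(71)=4697205, p(72)=5392783, p(73)=6185689, p(74)=7089500, p(75)=8118264, p(76)=9289091, p(77)=10619863, p(78)=12132164, p(79)=13848650, p(80)=15796476, p(81)=18004327, p(82)=20506255, p(83)=23338469, p(84)=26543660, p(85)=30167357, p(86)=34262962, p(87)=38887673, p(88)=44108109, p(89)=49995925, p(90)=56634173, p(91)=64112359, p(92)=72533807, p(93)=82010177, p(94)=92669720, p(95)=104651419, p(96)=118114304, p(97)=133230930, p(98)=150198136, p(99)=169229875, p(100)=190569292, p(101)=214481126, p(102)=241265379, p(103)=271248950, p(104)=304801365, p(105)=342325709, p(106)=384276336, p(107)=431149389, p(108)=483502844, p(109)=541946240, p(110)=607163746, p(111)=679903203, p(112)=761002156, p(113)=851376628, p(114)=952050665, p(115)=1064144451, p(116)=1188908248, p(117)=1327710076, p(118)=1482074143, p(119)=1653668665, p(120)=1844349560, p(121)=2056148051, p(122)=2291320912, p(123)=2552338241, p(124)=2841940500, p(125)=3163127352, p(126)=3519222692, p(127)=3913864295, p(128)=4351078600, p(129)=4835271870, p(130)=5371315400, p(131)=5964539504, p(132)=6620830889, p(133)=7346629512, p(134)=8149040695, p(135)=9035836076, p(136)=10015581680, p(137)=11097645016, p(138)=12292341831, p(139)=13610949895, p(140)=15065878135, p(141)=16670689208, p(142)=18440293320, p(143)=20390982757, p(144)=22540654445, p(145)=24908858009, p(146)=27517052599, p(147)=30388671978, p(148)=33549419497, p(149)=37027355200, p(150)=40853235313, p(151)=45060624582, p(152)=49686288421.
Final step: p(153) = p(152) + p(151) - p(148) - p(146) + p(141) + p(138) - p(131) - p(127) + p(118) + p(113) - p(102) - p(96) + p(83) + p(76) - p(61) - p(53) + p(36) + p(27) - p(8)
= 49686288421 + 45060624582 - 33549419497 - 27517052599 + 16670689208 + 12292341831 - 5964539504 - 3913864295 + 1482074143 + 851376628 - 241265379 - 118114304 + 23338469 + 9289091 - 1121505 - 329931 + 17977 + 3010 - 22
= 54770336324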